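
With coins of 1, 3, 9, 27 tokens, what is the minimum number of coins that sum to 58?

4

Use the largest denomination that fits, subtract, and repeat.
58 − 2×27→4 − 1×3→1 − 1×1→0
Total coins = 2 + 1 + 1 = 4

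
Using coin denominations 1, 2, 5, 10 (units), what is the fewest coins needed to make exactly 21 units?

Greedy: take as many of the largest coin as possible, then repeat with the remainder.
21 = 2×10 + 1×1
Total coins = 2 + 1 = 3

3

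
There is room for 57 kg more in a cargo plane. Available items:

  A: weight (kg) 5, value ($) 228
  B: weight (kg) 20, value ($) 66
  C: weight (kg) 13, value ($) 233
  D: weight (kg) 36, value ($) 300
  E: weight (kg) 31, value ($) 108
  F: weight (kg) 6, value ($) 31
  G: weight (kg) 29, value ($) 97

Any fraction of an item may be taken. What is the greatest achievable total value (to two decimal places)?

Greedy by value/weight ratio, highest first.
Order: A (228/5=45.60) > C (233/13=17.92) > D (300/36=8.33) > F (31/6=5.17) > E (108/31=3.48) > G (97/29=3.34) > B (66/20=3.30)
Fill: take A (5 @ 228) → take C (13 @ 233) → take D (36 @ 300) → take 3/6 of F → 15.50; 57/57 used.
Total value = 776.50

776.50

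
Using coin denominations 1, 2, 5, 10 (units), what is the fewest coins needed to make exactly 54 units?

7

Use the largest denomination that fits, subtract, and repeat.
54 − 5×10→4 − 2×2→0
Total coins = 5 + 2 = 7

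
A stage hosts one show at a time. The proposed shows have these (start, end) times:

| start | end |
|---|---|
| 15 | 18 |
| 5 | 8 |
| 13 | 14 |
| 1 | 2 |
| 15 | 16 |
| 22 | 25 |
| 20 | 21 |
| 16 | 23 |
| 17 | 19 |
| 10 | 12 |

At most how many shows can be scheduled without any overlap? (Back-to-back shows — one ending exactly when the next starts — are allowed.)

8

Sorted by end: (1,2)  (5,8)  (10,12)  (13,14)  (15,16)  (15,18)  (17,19)  (20,21)  (16,23)  (22,25)
take (1,2); take (5,8); take (10,12); take (13,14); take (15,16); take (17,19); take (20,21); take (22,25).
Selected 8 shows.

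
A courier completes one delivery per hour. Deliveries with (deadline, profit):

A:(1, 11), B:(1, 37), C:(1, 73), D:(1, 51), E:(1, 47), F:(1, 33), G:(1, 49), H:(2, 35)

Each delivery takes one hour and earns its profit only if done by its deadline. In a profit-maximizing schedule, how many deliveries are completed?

Sort by profit descending; place each in the latest free slot ≤ its deadline.
Profit order: C=73 D=51 G=49 E=47 B=37 H=35 F=33 A=11
Assign: C→slot 1, D skipped, G skipped, E skipped, B skipped, H→slot 2, F skipped, A skipped.
Slots: [1:C] [2:H]
2 of 8 scheduled.

2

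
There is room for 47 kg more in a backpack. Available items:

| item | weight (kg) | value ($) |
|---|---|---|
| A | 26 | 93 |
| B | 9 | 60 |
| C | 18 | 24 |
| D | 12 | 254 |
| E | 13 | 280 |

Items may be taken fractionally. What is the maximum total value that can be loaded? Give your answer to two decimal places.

Sort by value per unit weight and fill in that order.
Ratios (sorted): E 21.54, D 21.17, B 6.67, A 3.58, C 1.33
take E (13 @ 280); take D (12 @ 254); take B (9 @ 60); take 13/26 of A → 46.50. Capacity used 47/47.
Total value = 640.50

640.50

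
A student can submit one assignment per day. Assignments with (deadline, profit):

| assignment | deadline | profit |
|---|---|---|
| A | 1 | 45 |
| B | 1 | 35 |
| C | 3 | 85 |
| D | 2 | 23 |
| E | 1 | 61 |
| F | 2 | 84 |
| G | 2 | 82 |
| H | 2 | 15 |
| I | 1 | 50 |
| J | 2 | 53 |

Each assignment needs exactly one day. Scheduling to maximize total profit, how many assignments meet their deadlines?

3

Sort by profit descending; place each in the latest free slot ≤ its deadline.
Profit order: C=85 F=84 G=82 E=61 J=53 I=50 A=45 B=35 D=23 H=15
Assign: C→slot 3, F→slot 2, G→slot 1, E skipped, J skipped, I skipped, A skipped, B skipped, D skipped, H skipped.
Slots: [1:G] [2:F] [3:C]
3 of 10 scheduled.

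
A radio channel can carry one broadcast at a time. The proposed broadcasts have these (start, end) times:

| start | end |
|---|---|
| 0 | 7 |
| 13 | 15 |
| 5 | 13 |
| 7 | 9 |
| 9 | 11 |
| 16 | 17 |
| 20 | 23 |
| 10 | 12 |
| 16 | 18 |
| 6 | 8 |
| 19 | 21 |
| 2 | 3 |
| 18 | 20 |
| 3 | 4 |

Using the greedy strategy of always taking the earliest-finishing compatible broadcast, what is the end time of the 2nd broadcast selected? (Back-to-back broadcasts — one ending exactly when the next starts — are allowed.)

Order by finish time; keep every interval that doesn't clash with the previous kept one.
Sorted by end: (2,3)  (3,4)  (0,7)  (6,8)  (7,9)  (9,11)  (10,12)  (5,13)  (13,15)  (16,17)  (16,18)  (18,20)  (19,21)  (20,23)
take (2,3); take (3,4); take (6,8); take (9,11); take (13,15); take (16,17); take (18,20); take (20,23).
Selected: (2,3) (3,4) (6,8) (9,11) (13,15) (16,17) (18,20) (20,23)

4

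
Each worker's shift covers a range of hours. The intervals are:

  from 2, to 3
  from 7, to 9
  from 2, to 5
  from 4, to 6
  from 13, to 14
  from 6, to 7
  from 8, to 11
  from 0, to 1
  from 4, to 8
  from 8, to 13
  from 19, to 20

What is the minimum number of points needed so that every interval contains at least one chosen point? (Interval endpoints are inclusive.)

Sorted: [0,1] [2,3] [2,5] [4,6] [6,7] [4,8] [7,9] [8,11] [8,13] [13,14] [19,20]
{[0,1]} hit by 1; {[2,3],[2,5]} hit by 3; {[4,6],[6,7],[4,8]} hit by 6; {[7,9],[8,11],[8,13]} hit by 9; {[13,14]} hit by 14; {[19,20]} hit by 20.
Points: 1, 3, 6, 9, 14, 20 (6 total).

6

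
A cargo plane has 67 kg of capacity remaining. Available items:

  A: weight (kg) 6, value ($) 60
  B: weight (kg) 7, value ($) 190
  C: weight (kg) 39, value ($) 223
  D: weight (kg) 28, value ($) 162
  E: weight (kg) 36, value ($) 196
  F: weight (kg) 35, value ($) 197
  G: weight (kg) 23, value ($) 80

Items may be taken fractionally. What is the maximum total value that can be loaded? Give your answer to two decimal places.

560.67

Sort by value per unit weight and fill in that order.
Ratios (sorted): B 27.14, A 10.00, D 5.79, C 5.72, F 5.63, E 5.44, G 3.48
take B (7 @ 190); take A (6 @ 60); take D (28 @ 162); take 26/39 of C → 148.67. Capacity used 67/67.
Total value = 560.67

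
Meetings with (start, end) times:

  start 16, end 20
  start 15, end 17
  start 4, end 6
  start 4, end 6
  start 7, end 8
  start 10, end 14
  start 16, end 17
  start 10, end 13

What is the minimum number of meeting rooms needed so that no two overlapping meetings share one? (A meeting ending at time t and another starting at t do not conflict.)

Count concurrent intervals with a sweep; the peak is the room count.
starts: [4, 4, 7, 10, 10, 15, 16, 16]
ends:   [6, 6, 8, 13, 14, 17, 17, 20]
s4→1 s4→2 e6→1 e6→0 s7→1 e8→0 s10→1 s10→2 e13→1 e14→0 s15→1 s16→2 s16→3  — peak 3.

3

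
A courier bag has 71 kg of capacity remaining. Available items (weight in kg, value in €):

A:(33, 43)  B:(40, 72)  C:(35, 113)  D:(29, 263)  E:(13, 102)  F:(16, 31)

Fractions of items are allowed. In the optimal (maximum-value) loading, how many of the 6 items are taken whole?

2

Greedy by value/weight ratio, highest first.
Order: D (263/29=9.07) > E (102/13=7.85) > C (113/35=3.23) > F (31/16=1.94) > B (72/40=1.80) > A (43/33=1.30)
Fill: take D (29 @ 263) → take E (13 @ 102) → take 29/35 of C → 93.63; 71/71 used.
2 item(s) taken whole; one partial (take 29/35 of C).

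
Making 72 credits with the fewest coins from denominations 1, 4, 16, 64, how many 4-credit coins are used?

72 − 1×64→8 − 2×4→0
Count of 4: 2

2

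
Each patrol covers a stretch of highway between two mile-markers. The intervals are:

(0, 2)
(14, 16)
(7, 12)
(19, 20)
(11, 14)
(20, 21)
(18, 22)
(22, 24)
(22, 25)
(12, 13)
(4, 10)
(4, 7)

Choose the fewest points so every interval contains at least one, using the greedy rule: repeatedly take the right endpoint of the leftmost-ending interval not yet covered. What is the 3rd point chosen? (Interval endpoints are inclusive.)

Sorted: [0,2] [4,7] [4,10] [7,12] [12,13] [11,14] [14,16] [19,20] [20,21] [18,22] [22,24] [22,25]
{[0,2]} hit by 2; {[4,7],[4,10],[7,12]} hit by 7; {[12,13],[11,14]} hit by 13; {[14,16]} hit by 16; {[19,20],[20,21],[18,22]} hit by 20; {[22,24],[22,25]} hit by 24.
Points: 2, 7, 13, 16, 20, 24 (6 total).

13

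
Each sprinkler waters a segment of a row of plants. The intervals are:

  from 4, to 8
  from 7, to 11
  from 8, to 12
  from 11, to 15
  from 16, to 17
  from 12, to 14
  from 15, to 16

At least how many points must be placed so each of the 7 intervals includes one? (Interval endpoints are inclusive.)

3

Process intervals by earliest right end; each time one isn't hit yet, stab at its right endpoint.
Sorted: [4,8] [7,11] [8,12] [12,14] [11,15] [15,16] [16,17]
{[4,8],[7,11],[8,12]} hit by 8; {[12,14],[11,15]} hit by 14; {[15,16],[16,17]} hit by 16.
Points: 8, 14, 16 (3 total).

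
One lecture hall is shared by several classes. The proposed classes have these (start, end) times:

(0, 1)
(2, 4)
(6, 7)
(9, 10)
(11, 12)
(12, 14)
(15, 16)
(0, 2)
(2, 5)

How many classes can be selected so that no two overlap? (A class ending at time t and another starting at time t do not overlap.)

7

By end time: (0,1), (0,2), (2,4), (2,5), (6,7), (9,10), (11,12), (12,14), (15,16).
Pick (0,1); next start ≥ 1 → (2,4); next start ≥ 4 → (6,7); next start ≥ 7 → (9,10); next start ≥ 10 → (11,12); next start ≥ 12 → (12,14); next start ≥ 14 → (15,16).
Selected 7 classes.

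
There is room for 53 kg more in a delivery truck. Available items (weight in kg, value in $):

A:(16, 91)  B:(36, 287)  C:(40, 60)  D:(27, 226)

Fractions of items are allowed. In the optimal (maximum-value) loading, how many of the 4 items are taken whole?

1

Sort by value per unit weight and fill in that order.
Ratios (sorted): D 8.37, B 7.97, A 5.69, C 1.50
take D (27 @ 226); take 26/36 of B → 207.28. Capacity used 53/53.
1 item(s) taken whole; one partial (take 26/36 of B).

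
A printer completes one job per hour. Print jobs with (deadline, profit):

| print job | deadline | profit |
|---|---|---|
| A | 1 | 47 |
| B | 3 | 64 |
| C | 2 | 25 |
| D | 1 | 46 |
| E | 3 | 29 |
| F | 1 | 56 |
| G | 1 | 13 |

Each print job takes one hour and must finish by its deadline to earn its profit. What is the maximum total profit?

149

Take jobs in profit order; each goes to the latest open slot no later than its deadline.
Profit order: B=64 F=56 A=47 D=46 E=29 C=25 G=13
Assign: B→slot 3, F→slot 1, A skipped, D skipped, E→slot 2, C skipped, G skipped.
Slots: [1:F] [2:E] [3:B]
Profit = 56 + 29 + 64 = 149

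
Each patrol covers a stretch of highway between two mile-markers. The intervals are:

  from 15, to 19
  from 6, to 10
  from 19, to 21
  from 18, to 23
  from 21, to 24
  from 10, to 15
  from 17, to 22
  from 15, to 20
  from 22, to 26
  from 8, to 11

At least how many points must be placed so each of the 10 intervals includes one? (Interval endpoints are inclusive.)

Process intervals by earliest right end; each time one isn't hit yet, stab at its right endpoint.
By right end: [6,10]  [8,11]  [10,15]  [15,19]  [15,20]  [19,21]  [17,22]  [18,23]  [21,24]  [22,26]
[6,10] uncovered → point at 10; [15,19] uncovered → point at 19; [21,24] uncovered → point at 24.
Points: 10, 19, 24 (3 total).

3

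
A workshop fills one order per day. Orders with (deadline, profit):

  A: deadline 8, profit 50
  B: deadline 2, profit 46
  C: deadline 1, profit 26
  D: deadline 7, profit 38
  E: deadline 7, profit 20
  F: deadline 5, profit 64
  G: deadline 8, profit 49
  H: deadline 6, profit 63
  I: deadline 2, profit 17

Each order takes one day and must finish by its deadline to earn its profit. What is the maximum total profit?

Take jobs in profit order; each goes to the latest open slot no later than its deadline.
By profit: F(d5,64), H(d6,63), A(d8,50), G(d8,49), B(d2,46), D(d7,38), C(d1,26), E(d7,20), I(d2,17)
F→slot 5; H→slot 6; A→slot 8; G→slot 7; B→slot 2; D→slot 4; C→slot 1; E→slot 3; I skipped.
Profit = 26 + 46 + 20 + 38 + 64 + 63 + 49 + 50 = 356

356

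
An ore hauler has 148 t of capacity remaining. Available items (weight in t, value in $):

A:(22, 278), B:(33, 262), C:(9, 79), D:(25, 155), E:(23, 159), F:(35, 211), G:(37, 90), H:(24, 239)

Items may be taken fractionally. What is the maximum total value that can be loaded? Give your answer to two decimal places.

Order: A (278/22=12.64) > H (239/24=9.96) > C (79/9=8.78) > B (262/33=7.94) > E (159/23=6.91) > D (155/25=6.20) > F (211/35=6.03) > G (90/37=2.43)
Fill: take A (22 @ 278) → take H (24 @ 239) → take C (9 @ 79) → take B (33 @ 262) → take E (23 @ 159) → take D (25 @ 155) → take 12/35 of F → 72.34; 148/148 used.
Total value = 1244.34

1244.34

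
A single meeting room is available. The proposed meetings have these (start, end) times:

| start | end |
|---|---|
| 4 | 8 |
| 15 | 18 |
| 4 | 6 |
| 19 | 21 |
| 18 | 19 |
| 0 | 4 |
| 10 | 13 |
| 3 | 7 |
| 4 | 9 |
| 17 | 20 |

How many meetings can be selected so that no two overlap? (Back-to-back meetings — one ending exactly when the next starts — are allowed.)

Greedy by earliest finish: after sorting by end time, pick each interval compatible with the last pick.
By end time: (0,4), (4,6), (3,7), (4,8), (4,9), (10,13), (15,18), (18,19), (17,20), (19,21).
Pick (0,4); next start ≥ 4 → (4,6); next start ≥ 6 → (10,13); next start ≥ 13 → (15,18); next start ≥ 18 → (18,19); next start ≥ 19 → (19,21).
Selected 6 meetings.

6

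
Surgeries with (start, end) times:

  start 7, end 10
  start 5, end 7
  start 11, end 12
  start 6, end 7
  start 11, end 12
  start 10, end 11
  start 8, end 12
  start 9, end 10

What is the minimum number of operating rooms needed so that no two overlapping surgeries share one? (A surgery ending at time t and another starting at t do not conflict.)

3

The answer is the maximum number of intervals overlapping at any instant.
Events (time:±→running): 5:+→1 6:+→2 7:-→1 7:-→0 7:+→1 8:+→2 9:+→3 … peak 3.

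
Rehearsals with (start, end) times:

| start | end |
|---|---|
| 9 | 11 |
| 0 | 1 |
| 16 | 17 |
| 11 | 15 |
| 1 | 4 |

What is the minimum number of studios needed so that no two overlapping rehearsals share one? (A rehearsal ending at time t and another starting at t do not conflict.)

Count concurrent intervals with a sweep; the peak is the room count.
starts: [0, 1, 9, 11, 16]
ends:   [1, 4, 11, 15, 17]
s0→1  — peak 1.

1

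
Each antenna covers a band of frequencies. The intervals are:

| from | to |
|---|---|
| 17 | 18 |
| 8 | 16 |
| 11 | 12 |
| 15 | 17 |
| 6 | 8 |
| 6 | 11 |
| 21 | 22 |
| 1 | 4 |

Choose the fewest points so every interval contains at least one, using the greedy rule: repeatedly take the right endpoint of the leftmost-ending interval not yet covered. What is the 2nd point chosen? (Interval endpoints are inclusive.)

Sort by right endpoint; whenever an interval is uncovered, place a point at its right end.
Sorted: [1,4] [6,8] [6,11] [11,12] [8,16] [15,17] [17,18] [21,22]
{[1,4]} hit by 4; {[6,8],[6,11]} hit by 8; {[11,12],[8,16]} hit by 12; {[15,17],[17,18]} hit by 17; {[21,22]} hit by 22.
Points: 4, 8, 12, 17, 22 (5 total).

8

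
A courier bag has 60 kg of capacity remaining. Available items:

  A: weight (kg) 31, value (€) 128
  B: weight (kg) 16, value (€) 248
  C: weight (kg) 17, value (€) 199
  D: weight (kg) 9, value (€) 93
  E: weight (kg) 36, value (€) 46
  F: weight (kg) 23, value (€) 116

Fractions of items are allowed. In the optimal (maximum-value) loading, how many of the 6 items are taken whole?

Greedy by value/weight ratio, highest first.
Order: B (248/16=15.50) > C (199/17=11.71) > D (93/9=10.33) > F (116/23=5.04) > A (128/31=4.13) > E (46/36=1.28)
Fill: take B (16 @ 248) → take C (17 @ 199) → take D (9 @ 93) → take 18/23 of F → 90.78; 60/60 used.
3 item(s) taken whole; one partial (take 18/23 of F).

3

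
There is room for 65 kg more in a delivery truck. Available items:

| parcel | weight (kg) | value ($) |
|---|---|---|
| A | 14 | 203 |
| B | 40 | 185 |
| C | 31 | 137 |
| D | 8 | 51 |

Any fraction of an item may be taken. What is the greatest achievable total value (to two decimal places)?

Sort by value per unit weight and fill in that order.
Ratios (sorted): A 14.50, D 6.38, B 4.62, C 4.42
take A (14 @ 203); take D (8 @ 51); take B (40 @ 185); take 3/31 of C → 13.26. Capacity used 65/65.
Total value = 452.26

452.26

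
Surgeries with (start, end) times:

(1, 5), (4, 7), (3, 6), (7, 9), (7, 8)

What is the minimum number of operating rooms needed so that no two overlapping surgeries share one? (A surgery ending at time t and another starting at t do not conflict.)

3

Events (time:±→running): 1:+→1 3:+→2 4:+→3 … peak 3.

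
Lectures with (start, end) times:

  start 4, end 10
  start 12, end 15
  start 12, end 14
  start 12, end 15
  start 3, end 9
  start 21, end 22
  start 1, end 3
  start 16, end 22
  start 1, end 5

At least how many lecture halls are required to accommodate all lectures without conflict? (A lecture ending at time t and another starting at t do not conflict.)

Count concurrent intervals with a sweep; the peak is the room count.
starts: [1, 1, 3, 4, 12, 12, 12, 16, 21]
ends:   [3, 5, 9, 10, 14, 15, 15, 22, 22]
s1→1 s1→2 e3→1 s3→2 s4→3  — peak 3.

3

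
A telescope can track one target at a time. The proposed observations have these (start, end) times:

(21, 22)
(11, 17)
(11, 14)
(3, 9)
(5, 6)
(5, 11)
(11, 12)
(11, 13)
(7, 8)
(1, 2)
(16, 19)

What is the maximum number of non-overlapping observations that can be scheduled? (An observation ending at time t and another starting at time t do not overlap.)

6

Order by finish time; keep every interval that doesn't clash with the previous kept one.
By end time: (1,2), (5,6), (7,8), (3,9), (5,11), (11,12), (11,13), (11,14), (11,17), (16,19), (21,22).
Pick (1,2); next start ≥ 2 → (5,6); next start ≥ 6 → (7,8); next start ≥ 8 → (11,12); next start ≥ 12 → (16,19); next start ≥ 19 → (21,22).
Selected 6 observations.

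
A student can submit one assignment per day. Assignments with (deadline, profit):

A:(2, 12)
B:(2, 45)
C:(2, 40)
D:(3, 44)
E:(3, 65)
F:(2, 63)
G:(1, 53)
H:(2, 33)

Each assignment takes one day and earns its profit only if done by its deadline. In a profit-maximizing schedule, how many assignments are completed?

3

Profit order: E=65 F=63 G=53 B=45 D=44 C=40 H=33 A=12
Assign: E→slot 3, F→slot 2, G→slot 1, B skipped, D skipped, C skipped, H skipped, A skipped.
Slots: [1:G] [2:F] [3:E]
3 of 8 scheduled.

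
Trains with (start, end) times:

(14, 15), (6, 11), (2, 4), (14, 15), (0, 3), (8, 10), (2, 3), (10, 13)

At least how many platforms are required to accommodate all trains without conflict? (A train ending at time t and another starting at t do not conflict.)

3

The answer is the maximum number of intervals overlapping at any instant.
Events (time:±→running): 0:+→1 2:+→2 2:+→3 … peak 3.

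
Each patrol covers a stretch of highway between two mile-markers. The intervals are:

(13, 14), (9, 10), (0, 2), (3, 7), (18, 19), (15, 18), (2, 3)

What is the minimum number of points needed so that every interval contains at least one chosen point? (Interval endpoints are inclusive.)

By right end: [0,2]  [2,3]  [3,7]  [9,10]  [13,14]  [15,18]  [18,19]
[0,2] uncovered → point at 2; [3,7] uncovered → point at 7; [9,10] uncovered → point at 10; [13,14] uncovered → point at 14; [15,18] uncovered → point at 18.
Points: 2, 7, 10, 14, 18 (5 total).

5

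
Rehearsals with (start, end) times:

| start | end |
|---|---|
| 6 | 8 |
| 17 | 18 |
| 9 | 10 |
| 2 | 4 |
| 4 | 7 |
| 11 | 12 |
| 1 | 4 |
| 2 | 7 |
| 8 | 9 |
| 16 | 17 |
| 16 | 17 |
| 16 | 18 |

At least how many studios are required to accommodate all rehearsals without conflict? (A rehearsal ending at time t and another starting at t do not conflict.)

Count concurrent intervals with a sweep; the peak is the room count.
starts: [1, 2, 2, 4, 6, 8, 9, 11, 16, 16, 16, 17]
ends:   [4, 4, 7, 7, 8, 9, 10, 12, 17, 17, 18, 18]
s1→1 s2→2 s2→3  — peak 3.

3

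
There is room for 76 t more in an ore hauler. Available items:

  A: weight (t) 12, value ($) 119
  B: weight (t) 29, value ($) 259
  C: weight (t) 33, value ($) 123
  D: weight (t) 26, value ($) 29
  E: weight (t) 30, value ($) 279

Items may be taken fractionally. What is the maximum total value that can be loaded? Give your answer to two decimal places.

675.64

Greedy by value/weight ratio, highest first.
Ratios (sorted): A 9.92, E 9.30, B 8.93, C 3.73, D 1.12
take A (12 @ 119); take E (30 @ 279); take B (29 @ 259); take 5/33 of C → 18.64. Capacity used 76/76.
Total value = 675.64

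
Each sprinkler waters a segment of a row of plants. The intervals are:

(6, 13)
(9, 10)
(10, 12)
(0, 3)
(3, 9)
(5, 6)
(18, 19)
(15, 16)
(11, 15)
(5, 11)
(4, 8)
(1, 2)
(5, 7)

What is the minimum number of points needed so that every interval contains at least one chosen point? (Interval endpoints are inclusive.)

5

Sorted: [1,2] [0,3] [5,6] [5,7] [4,8] [3,9] [9,10] [5,11] [10,12] [6,13] [11,15] [15,16] [18,19]
{[1,2],[0,3]} hit by 2; {[5,6],[5,7],[4,8],[3,9]} hit by 6; {[9,10],[5,11],[10,12],[6,13]} hit by 10; {[11,15],[15,16]} hit by 15; {[18,19]} hit by 19.
Points: 2, 6, 10, 15, 19 (5 total).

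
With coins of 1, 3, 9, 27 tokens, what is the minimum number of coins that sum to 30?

2

Greedy: take as many of the largest coin as possible, then repeat with the remainder.
30 − 1×27→3 − 1×3→0
Total coins = 1 + 1 = 2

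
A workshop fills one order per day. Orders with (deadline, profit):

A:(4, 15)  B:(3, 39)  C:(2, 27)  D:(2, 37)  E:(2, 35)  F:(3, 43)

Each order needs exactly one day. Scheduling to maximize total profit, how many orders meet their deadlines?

By profit: F(d3,43), B(d3,39), D(d2,37), E(d2,35), C(d2,27), A(d4,15)
F→slot 3; B→slot 2; D→slot 1; E skipped; C skipped; A→slot 4.
4 of 6 scheduled.

4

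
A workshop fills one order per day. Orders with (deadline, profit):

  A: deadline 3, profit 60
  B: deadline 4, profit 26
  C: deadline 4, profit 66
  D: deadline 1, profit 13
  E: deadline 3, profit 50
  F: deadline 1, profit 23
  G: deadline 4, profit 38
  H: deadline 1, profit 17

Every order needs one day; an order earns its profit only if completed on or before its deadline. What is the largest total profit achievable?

By profit: C(d4,66), A(d3,60), E(d3,50), G(d4,38), B(d4,26), F(d1,23), H(d1,17), D(d1,13)
C→slot 4; A→slot 3; E→slot 2; G→slot 1; B skipped; F skipped; H skipped; D skipped.
Profit = 38 + 50 + 60 + 66 = 214

214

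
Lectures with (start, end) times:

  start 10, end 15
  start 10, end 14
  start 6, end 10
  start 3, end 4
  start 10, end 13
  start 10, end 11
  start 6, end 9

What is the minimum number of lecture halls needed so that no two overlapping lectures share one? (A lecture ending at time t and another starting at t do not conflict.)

starts: [3, 6, 6, 10, 10, 10, 10]
ends:   [4, 9, 10, 11, 13, 14, 15]
s3→1 e4→0 s6→1 s6→2 e9→1 e10→0 s10→1 s10→2 s10→3 s10→4  — peak 4.

4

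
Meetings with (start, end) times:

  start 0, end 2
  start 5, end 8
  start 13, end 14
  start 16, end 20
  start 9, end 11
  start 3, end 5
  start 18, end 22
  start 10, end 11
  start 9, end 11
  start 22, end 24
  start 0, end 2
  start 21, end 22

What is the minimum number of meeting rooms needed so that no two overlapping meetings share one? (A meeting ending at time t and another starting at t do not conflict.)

3

starts: [0, 0, 3, 5, 9, 9, 10, 13, 16, 18, 21, 22]
ends:   [2, 2, 5, 8, 11, 11, 11, 14, 20, 22, 22, 24]
s0→1 s0→2 e2→1 e2→0 s3→1 e5→0 s5→1 e8→0 s9→1 s9→2 s10→3  — peak 3.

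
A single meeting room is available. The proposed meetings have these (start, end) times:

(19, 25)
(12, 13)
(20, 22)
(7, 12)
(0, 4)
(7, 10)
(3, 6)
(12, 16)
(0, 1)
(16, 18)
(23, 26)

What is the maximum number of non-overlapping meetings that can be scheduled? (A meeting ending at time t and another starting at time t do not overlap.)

7

Greedy by earliest finish: after sorting by end time, pick each interval compatible with the last pick.
By end time: (0,1), (0,4), (3,6), (7,10), (7,12), (12,13), (12,16), (16,18), (20,22), (19,25), (23,26).
Pick (0,1); next start ≥ 1 → (3,6); next start ≥ 6 → (7,10); next start ≥ 10 → (12,13); next start ≥ 13 → (16,18); next start ≥ 18 → (20,22); next start ≥ 22 → (23,26).
Selected 7 meetings.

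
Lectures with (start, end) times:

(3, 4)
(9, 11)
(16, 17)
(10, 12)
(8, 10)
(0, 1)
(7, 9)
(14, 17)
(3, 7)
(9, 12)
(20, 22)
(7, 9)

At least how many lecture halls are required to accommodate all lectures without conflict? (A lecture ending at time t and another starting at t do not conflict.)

starts: [0, 3, 3, 7, 7, 8, 9, 9, 10, 14, 16, 20]
ends:   [1, 4, 7, 9, 9, 10, 11, 12, 12, 17, 17, 22]
s0→1 e1→0 s3→1 s3→2 e4→1 e7→0 s7→1 s7→2 s8→3  — peak 3.

3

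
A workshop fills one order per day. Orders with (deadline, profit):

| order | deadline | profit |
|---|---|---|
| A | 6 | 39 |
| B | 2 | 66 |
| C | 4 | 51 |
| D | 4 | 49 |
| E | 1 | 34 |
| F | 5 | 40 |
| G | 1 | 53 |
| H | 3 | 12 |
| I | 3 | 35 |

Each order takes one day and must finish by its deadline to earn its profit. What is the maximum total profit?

298

By profit: B(d2,66), G(d1,53), C(d4,51), D(d4,49), F(d5,40), A(d6,39), I(d3,35), E(d1,34), H(d3,12)
B→slot 2; G→slot 1; C→slot 4; D→slot 3; F→slot 5; A→slot 6; I skipped; E skipped; H skipped.
Profit = 53 + 66 + 49 + 51 + 40 + 39 = 298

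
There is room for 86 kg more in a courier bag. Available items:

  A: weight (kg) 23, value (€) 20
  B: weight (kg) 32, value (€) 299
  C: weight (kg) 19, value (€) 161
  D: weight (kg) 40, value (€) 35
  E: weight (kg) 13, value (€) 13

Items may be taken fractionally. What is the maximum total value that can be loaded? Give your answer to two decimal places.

Ratios (sorted): B 9.34, C 8.47, E 1.00, D 0.88, A 0.87
take B (32 @ 299); take C (19 @ 161); take E (13 @ 13); take 22/40 of D → 19.25. Capacity used 86/86.
Total value = 492.25

492.25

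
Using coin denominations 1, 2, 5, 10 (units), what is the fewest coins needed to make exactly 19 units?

4

Use the largest denomination that fits, subtract, and repeat.
19 − 1×10→9 − 1×5→4 − 2×2→0
Total coins = 1 + 1 + 2 = 4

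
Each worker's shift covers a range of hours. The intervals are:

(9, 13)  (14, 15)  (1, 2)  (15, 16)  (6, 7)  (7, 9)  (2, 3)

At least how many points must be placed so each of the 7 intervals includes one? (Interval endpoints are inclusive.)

Sort by right endpoint; whenever an interval is uncovered, place a point at its right end.
By right end: [1,2]  [2,3]  [6,7]  [7,9]  [9,13]  [14,15]  [15,16]
[1,2] uncovered → point at 2; [6,7] uncovered → point at 7; [9,13] uncovered → point at 13; [14,15] uncovered → point at 15.
Points: 2, 7, 13, 15 (4 total).

4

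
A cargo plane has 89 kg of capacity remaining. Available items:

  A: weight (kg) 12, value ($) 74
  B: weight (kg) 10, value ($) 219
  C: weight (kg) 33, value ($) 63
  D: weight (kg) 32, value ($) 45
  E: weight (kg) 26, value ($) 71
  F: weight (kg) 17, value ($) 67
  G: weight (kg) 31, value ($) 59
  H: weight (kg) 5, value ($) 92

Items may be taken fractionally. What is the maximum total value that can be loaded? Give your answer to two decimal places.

Greedy by value/weight ratio, highest first.
Order: B (219/10=21.90) > H (92/5=18.40) > A (74/12=6.17) > F (67/17=3.94) > E (71/26=2.73) > C (63/33=1.91) > G (59/31=1.90) > D (45/32=1.41)
Fill: take B (10 @ 219) → take H (5 @ 92) → take A (12 @ 74) → take F (17 @ 67) → take E (26 @ 71) → take 19/33 of C → 36.27; 89/89 used.
Total value = 559.27

559.27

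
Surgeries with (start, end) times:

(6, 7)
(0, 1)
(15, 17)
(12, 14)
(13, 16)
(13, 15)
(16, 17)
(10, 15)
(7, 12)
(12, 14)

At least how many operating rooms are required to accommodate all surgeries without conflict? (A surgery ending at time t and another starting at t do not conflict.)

5

Count concurrent intervals with a sweep; the peak is the room count.
starts: [0, 6, 7, 10, 12, 12, 13, 13, 15, 16]
ends:   [1, 7, 12, 14, 14, 15, 15, 16, 17, 17]
s0→1 e1→0 s6→1 e7→0 s7→1 s10→2 e12→1 s12→2 s12→3 s13→4 s13→5  — peak 5.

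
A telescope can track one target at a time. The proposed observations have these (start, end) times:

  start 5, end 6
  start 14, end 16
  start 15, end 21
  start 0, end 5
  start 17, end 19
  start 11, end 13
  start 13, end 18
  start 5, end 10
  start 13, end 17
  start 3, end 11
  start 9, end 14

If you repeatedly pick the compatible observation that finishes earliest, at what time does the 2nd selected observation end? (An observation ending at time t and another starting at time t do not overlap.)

Sorted by end: (0,5)  (5,6)  (5,10)  (3,11)  (11,13)  (9,14)  (14,16)  (13,17)  (13,18)  (17,19)  (15,21)
take (0,5); take (5,6); skip (5,10); take (11,13); take (14,16); skip (13,17); take (17,19); skip (15,21).
Selected: (0,5) (5,6) (11,13) (14,16) (17,19)

6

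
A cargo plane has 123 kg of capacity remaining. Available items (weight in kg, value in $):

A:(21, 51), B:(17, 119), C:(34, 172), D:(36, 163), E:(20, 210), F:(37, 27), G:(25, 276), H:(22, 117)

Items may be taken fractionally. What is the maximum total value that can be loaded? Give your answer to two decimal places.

916.64

Greedy by value/weight ratio, highest first.
Order: G (276/25=11.04) > E (210/20=10.50) > B (119/17=7.00) > H (117/22=5.32) > C (172/34=5.06) > D (163/36=4.53) > A (51/21=2.43) > F (27/37=0.73)
Fill: take G (25 @ 276) → take E (20 @ 210) → take B (17 @ 119) → take H (22 @ 117) → take C (34 @ 172) → take 5/36 of D → 22.64; 123/123 used.
Total value = 916.64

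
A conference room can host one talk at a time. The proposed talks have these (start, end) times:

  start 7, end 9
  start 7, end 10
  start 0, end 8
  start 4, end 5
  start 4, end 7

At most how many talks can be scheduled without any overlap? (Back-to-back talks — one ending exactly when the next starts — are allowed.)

Sorted by end: (4,5)  (4,7)  (0,8)  (7,9)  (7,10)
take (4,5); take (7,9).
Selected 2 talks.

2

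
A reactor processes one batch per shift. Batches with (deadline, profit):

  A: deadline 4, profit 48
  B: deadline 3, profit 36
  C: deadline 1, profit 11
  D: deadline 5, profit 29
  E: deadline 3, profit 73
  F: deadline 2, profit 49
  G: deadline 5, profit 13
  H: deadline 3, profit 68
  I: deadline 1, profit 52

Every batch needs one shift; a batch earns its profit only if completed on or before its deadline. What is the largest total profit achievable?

270

Take jobs in profit order; each goes to the latest open slot no later than its deadline.
Profit order: E=73 H=68 I=52 F=49 A=48 B=36 D=29 G=13 C=11
Assign: E→slot 3, H→slot 2, I→slot 1, F skipped, A→slot 4, B skipped, D→slot 5, G skipped, C skipped.
Slots: [1:I] [2:H] [3:E] [4:A] [5:D]
Profit = 52 + 68 + 73 + 48 + 29 = 270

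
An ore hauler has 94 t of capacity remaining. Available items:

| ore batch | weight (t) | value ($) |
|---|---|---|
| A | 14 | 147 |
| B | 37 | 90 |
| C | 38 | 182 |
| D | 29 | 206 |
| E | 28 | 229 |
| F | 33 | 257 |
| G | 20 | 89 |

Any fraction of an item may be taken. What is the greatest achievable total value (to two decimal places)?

767.97

Greedy by value/weight ratio, highest first.
Order: A (147/14=10.50) > E (229/28=8.18) > F (257/33=7.79) > D (206/29=7.10) > C (182/38=4.79) > G (89/20=4.45) > B (90/37=2.43)
Fill: take A (14 @ 147) → take E (28 @ 229) → take F (33 @ 257) → take 19/29 of D → 134.97; 94/94 used.
Total value = 767.97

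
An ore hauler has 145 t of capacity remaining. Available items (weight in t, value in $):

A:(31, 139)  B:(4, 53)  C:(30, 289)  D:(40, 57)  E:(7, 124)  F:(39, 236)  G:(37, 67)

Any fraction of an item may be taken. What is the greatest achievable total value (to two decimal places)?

902.57

Order: E (124/7=17.71) > B (53/4=13.25) > C (289/30=9.63) > F (236/39=6.05) > A (139/31=4.48) > G (67/37=1.81) > D (57/40=1.43)
Fill: take E (7 @ 124) → take B (4 @ 53) → take C (30 @ 289) → take F (39 @ 236) → take A (31 @ 139) → take 34/37 of G → 61.57; 145/145 used.
Total value = 902.57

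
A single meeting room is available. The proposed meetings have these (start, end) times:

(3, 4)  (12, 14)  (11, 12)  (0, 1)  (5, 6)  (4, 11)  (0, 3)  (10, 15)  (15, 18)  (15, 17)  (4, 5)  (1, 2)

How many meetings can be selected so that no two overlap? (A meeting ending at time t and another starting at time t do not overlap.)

Sort by end time and greedily take each interval whose start is ≥ the last chosen end.
Sorted by end: (0,1)  (1,2)  (0,3)  (3,4)  (4,5)  (5,6)  (4,11)  (11,12)  (12,14)  (10,15)  (15,17)  (15,18)
take (0,1); take (1,2); take (3,4); take (4,5); take (5,6); take (11,12); take (12,14); take (15,17).
Selected 8 meetings.

8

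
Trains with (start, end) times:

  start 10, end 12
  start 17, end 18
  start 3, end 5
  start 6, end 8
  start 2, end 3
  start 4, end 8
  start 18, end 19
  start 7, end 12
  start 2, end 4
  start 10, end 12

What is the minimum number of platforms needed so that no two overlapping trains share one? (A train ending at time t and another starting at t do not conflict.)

Events (time:±→running): 2:+→1 2:+→2 3:-→1 3:+→2 4:-→1 4:+→2 5:-→1 6:+→2 7:+→3 … peak 3.

3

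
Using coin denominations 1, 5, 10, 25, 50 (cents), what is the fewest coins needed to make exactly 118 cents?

7

118 = 2×50 + 1×10 + 1×5 + 3×1
Total coins = 2 + 1 + 1 + 3 = 7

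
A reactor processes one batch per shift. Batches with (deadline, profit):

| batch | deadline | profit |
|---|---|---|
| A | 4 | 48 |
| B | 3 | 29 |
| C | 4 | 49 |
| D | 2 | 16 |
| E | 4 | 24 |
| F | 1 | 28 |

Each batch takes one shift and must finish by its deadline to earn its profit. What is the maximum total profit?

By profit: C(d4,49), A(d4,48), B(d3,29), F(d1,28), E(d4,24), D(d2,16)
C→slot 4; A→slot 3; B→slot 2; F→slot 1; E skipped; D skipped.
Profit = 28 + 29 + 48 + 49 = 154

154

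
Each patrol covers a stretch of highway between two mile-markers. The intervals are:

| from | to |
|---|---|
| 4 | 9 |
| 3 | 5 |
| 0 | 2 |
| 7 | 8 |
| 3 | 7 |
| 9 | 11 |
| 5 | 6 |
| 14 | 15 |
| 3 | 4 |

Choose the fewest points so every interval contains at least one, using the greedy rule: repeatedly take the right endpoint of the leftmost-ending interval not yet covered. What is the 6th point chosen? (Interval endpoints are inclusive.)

15

Sort by right endpoint; whenever an interval is uncovered, place a point at its right end.
By right end: [0,2]  [3,4]  [3,5]  [5,6]  [3,7]  [7,8]  [4,9]  [9,11]  [14,15]
[0,2] uncovered → point at 2; [3,4] uncovered → point at 4; [5,6] uncovered → point at 6; [7,8] uncovered → point at 8; [9,11] uncovered → point at 11; [14,15] uncovered → point at 15.
Points: 2, 4, 6, 8, 11, 15 (6 total).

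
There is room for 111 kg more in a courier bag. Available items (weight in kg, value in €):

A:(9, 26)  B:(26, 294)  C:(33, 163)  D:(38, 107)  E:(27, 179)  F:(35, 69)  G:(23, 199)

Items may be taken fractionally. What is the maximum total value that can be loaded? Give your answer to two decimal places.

840.78

Sort by value per unit weight and fill in that order.
Ratios (sorted): B 11.31, G 8.65, E 6.63, C 4.94, A 2.89, D 2.82, F 1.97
take B (26 @ 294); take G (23 @ 199); take E (27 @ 179); take C (33 @ 163); take 2/9 of A → 5.78. Capacity used 111/111.
Total value = 840.78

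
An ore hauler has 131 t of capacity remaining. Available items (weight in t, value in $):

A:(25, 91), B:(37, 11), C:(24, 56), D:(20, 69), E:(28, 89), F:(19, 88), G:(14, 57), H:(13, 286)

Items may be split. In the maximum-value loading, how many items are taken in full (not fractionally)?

Greedy by value/weight ratio, highest first.
Ratios (sorted): H 22.00, F 4.63, G 4.07, A 3.64, D 3.45, E 3.18, C 2.33, B 0.30
take H (13 @ 286); take F (19 @ 88); take G (14 @ 57); take A (25 @ 91); take D (20 @ 69); take E (28 @ 89); take 12/24 of C → 28.00. Capacity used 131/131.
6 item(s) taken whole; one partial (take 12/24 of C).

6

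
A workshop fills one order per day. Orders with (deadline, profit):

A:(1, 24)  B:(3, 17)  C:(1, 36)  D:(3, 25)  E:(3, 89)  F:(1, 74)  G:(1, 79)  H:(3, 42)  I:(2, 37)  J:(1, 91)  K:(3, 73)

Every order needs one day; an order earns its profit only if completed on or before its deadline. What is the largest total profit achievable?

253

Sort by profit descending; place each in the latest free slot ≤ its deadline.
By profit: J(d1,91), E(d3,89), G(d1,79), F(d1,74), K(d3,73), H(d3,42), I(d2,37), C(d1,36), D(d3,25), A(d1,24), B(d3,17)
J→slot 1; E→slot 3; G skipped; F skipped; K→slot 2; H skipped; I skipped; C skipped; D skipped; A skipped; B skipped.
Profit = 91 + 73 + 89 = 253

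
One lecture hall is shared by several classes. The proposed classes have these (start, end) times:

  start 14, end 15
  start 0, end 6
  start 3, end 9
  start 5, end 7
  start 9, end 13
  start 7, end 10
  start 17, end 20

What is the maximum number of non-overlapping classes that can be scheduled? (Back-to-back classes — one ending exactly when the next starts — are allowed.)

Order by finish time; keep every interval that doesn't clash with the previous kept one.
Sorted by end: (0,6)  (5,7)  (3,9)  (7,10)  (9,13)  (14,15)  (17,20)
take (0,6); skip (3,9); take (7,10); take (14,15); take (17,20).
Selected 4 classes.

4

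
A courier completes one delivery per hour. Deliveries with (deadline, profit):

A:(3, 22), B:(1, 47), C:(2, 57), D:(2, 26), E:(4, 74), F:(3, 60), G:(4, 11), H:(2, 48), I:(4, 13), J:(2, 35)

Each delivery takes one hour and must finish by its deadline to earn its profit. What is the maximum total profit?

Profit order: E=74 F=60 C=57 H=48 B=47 J=35 D=26 A=22 I=13 G=11
Assign: E→slot 4, F→slot 3, C→slot 2, H→slot 1, B skipped, J skipped, D skipped, A skipped, I skipped, G skipped.
Slots: [1:H] [2:C] [3:F] [4:E]
Profit = 48 + 57 + 60 + 74 = 239

239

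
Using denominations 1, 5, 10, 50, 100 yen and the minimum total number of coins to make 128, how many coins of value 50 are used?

Use the largest denomination that fits, subtract, and repeat.
128 = 1×100 + 2×10 + 1×5 + 3×1
Count of 50: 0

0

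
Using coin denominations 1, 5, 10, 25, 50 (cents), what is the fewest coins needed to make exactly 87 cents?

5

87 = 1×50 + 1×25 + 1×10 + 2×1
Total coins = 1 + 1 + 1 + 2 = 5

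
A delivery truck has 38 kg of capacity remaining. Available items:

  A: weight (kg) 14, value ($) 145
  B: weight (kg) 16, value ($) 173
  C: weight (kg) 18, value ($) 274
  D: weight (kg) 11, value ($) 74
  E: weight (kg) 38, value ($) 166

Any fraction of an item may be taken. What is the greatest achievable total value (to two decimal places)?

Greedy by value/weight ratio, highest first.
Ratios (sorted): C 15.22, B 10.81, A 10.36, D 6.73, E 4.37
take C (18 @ 274); take B (16 @ 173); take 4/14 of A → 41.43. Capacity used 38/38.
Total value = 488.43

488.43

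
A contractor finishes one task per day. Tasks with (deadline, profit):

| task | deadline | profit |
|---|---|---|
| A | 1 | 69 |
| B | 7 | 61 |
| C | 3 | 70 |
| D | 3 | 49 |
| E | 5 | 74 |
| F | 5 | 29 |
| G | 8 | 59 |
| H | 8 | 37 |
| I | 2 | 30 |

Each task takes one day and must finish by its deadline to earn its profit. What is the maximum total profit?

Profit order: E=74 C=70 A=69 B=61 G=59 D=49 H=37 I=30 F=29
Assign: E→slot 5, C→slot 3, A→slot 1, B→slot 7, G→slot 8, D→slot 2, H→slot 6, I skipped, F→slot 4.
Slots: [1:A] [2:D] [3:C] [4:F] [5:E] [6:H] [7:B] [8:G]
Profit = 69 + 49 + 70 + 29 + 74 + 37 + 61 + 59 = 448

448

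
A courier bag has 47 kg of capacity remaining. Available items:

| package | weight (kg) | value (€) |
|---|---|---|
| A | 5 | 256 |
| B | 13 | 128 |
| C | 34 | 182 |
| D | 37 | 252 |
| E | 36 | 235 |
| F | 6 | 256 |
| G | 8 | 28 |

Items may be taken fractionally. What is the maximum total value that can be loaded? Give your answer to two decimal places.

Sort by value per unit weight and fill in that order.
Order: A (256/5=51.20) > F (256/6=42.67) > B (128/13=9.85) > D (252/37=6.81) > E (235/36=6.53) > C (182/34=5.35) > G (28/8=3.50)
Fill: take A (5 @ 256) → take F (6 @ 256) → take B (13 @ 128) → take 23/37 of D → 156.65; 47/47 used.
Total value = 796.65

796.65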